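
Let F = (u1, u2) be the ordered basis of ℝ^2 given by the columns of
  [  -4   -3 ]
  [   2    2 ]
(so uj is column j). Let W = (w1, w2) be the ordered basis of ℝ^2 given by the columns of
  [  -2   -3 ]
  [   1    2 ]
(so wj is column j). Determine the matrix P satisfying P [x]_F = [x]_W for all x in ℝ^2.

[[2, 0], [0, 1]]

Take x = uj: its F-coordinates are the j-th standard unit vector, so P e_j — column j of P — equals [uj]_W.
u1 = 2w1 + 0·w2, giving column 1 = [2, 0]; repeating for each j gives P = [[2, 0], [0, 1]].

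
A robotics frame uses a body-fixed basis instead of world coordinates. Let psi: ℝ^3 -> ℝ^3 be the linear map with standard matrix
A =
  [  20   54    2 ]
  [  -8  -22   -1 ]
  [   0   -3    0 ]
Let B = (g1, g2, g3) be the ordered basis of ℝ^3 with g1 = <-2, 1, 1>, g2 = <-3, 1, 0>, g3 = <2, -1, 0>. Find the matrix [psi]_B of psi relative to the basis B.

[[-3, -3, 3], [-2, 2, 2], [2, -3, -1]]

Let P have columns g1, ..., g3. Then [psi]_B = P^(-1) A P.
Here det P = 1, so P^(-1) is integer; computing A P first and then P^(-1)(A P) gives [[-3, -3, 3], [-2, 2, 2], [2, -3, -1]].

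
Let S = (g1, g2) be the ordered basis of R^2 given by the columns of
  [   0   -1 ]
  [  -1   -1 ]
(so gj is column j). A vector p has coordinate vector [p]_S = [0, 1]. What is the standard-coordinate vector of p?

p = M [p]_S, where M has columns g1, g2.
Carrying out the matrix-vector product, p = [-1, -1].

[-1, -1]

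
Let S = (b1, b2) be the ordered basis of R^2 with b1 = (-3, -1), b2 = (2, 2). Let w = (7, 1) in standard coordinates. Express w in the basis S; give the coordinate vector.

(-3, -1)

We seek scalars with c_1 b1 + c_2 b2 = w; equivalently solve M c = w where the columns of M are b1, b2.
System: -3c_1 + 2c_2 = 7, -c_1 + 2c_2 = 1; solving gives c_1 = -3, c_2 = -1.
Check: -3b1 - b2 = (7, 1).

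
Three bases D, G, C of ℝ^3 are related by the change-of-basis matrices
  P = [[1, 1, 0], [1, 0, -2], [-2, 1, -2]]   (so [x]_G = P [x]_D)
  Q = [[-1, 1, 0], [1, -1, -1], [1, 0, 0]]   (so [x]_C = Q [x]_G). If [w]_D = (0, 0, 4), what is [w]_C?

(-8, 16, 0)

Composing the changes, [w]_C = Q P [w]_D.
Q P = [[0, -1, -2], [2, 0, 4], [1, 1, 0]]; applying this to (0, 0, 4) gives (-8, 16, 0).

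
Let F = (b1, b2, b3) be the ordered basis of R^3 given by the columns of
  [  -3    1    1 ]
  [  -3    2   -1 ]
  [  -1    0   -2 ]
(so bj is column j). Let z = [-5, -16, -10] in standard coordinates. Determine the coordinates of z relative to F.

[2, -3, 4]

Write z = c_1 b1 + ... + c_3 b3 and solve for the c_i.
Row-reducing the augmented matrix [M | z] gives c = (2, -3, 4).
Check: 2b1 - 3b2 + 4b3 = [-5, -16, -10].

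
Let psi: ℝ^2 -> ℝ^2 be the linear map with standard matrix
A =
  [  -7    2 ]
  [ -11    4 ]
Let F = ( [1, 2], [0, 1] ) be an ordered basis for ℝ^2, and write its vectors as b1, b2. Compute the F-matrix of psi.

Let P have columns b1, b2. Then [psi]_F = P^(-1) A P.
Here det P = 1, so P^(-1) is integer; computing A P first and then P^(-1)(A P) gives [[-3, 2], [3, 0]].

[[-3, 2], [3, 0]]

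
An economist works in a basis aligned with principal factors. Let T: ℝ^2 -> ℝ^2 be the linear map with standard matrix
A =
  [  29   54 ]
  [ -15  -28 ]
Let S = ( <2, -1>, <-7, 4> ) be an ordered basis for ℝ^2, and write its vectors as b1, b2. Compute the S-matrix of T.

[[2, 3], [0, -1]]

With P the matrix whose columns are b1, b2, [T]_S = P^(-1) A P.
Column by column: T(b1) = A b1 = <4, -2>; its S-coordinates <2, 0> give column 1.
Continuing for each basis vector yields [T]_S = [[2, 3], [0, -1]].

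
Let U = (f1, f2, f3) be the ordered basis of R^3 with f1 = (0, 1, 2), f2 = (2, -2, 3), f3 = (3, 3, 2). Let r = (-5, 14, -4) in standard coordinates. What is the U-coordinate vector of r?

(3, -4, 1)

Write r = c_1 f1 + ... + c_3 f3 and solve for the c_i.
Gaussian elimination on [M | r] yields c = (3, -4, 1).
Check: 3f1 - 4f2 + f3 = (-5, 14, -4).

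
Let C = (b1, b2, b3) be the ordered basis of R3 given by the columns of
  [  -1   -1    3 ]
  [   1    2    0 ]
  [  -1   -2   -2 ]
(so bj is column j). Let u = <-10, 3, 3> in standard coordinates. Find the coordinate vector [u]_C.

<-1, 2, -3>

We seek scalars with c_1 b1 + ... + c_3 b3 = u; equivalently solve M c = u where the columns of M are b1, ..., b3.
Row-reducing the augmented matrix [M | u] gives c = (-1, 2, -3).
Check: -b1 + 2b2 - 3b3 = <-10, 3, 3>.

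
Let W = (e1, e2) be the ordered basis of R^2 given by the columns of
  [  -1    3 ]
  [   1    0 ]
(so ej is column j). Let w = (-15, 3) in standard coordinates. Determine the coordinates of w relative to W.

(3, -4)

We seek scalars with c_1 e1 + c_2 e2 = w; equivalently solve M c = w where the columns of M are e1, e2.
System: -c_1 + 3c_2 = -15, c_1 + 0c_2 = 3; solving gives c_1 = 3, c_2 = -4.
Check: 3e1 - 4e2 = (-15, 3).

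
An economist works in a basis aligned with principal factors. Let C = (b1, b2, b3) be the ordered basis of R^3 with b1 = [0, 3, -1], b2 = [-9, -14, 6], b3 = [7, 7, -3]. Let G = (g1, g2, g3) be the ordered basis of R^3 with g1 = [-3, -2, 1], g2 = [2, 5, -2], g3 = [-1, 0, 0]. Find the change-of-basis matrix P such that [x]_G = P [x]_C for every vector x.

Let M have columns bj and N have columns gj. Then for every x, N [x]_G = x = M [x]_C, so P = N^(-1) M.
Since det N = 1, N^(-1) has integer entries; multiplying gives P = [[1, 2, -1], [1, -2, 1], [-1, -1, -2]].

[[1, 2, -1], [1, -2, 1], [-1, -1, -2]]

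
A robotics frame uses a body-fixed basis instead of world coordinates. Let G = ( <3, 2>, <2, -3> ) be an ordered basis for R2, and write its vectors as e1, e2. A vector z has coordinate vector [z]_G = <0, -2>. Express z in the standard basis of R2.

<-4, 6>

The coordinates say z = 0·e1 - 2e2; adding the scaled basis vectors gives <-4, 6>.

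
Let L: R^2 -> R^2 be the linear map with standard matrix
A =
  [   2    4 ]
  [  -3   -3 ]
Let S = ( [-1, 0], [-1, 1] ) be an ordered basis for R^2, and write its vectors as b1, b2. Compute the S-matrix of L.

[[-1, -2], [3, 0]]

Let P have columns b1, b2. Then [L]_S = P^(-1) A P.
Here det P = -1, so P^(-1) is integer; computing A P first and then P^(-1)(A P) gives [[-1, -2], [3, 0]].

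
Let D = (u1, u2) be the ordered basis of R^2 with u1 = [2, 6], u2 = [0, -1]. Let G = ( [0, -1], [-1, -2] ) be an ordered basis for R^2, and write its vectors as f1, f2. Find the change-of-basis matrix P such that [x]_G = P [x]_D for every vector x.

Column j of P is [uj]_G, since P maps D-coordinates to G-coordinates.
Expressing u1 in G: u1 = -2f1 - 2f2, so column 1 of P is [-2, -2].
Doing the same for each uj gives P = [[-2, 1], [-2, 0]].

[[-2, 1], [-2, 0]]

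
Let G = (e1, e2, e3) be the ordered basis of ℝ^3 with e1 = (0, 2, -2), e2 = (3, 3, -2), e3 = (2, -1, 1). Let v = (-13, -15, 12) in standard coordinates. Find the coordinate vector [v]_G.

[v]_G is the unique c with M c = v, where M has columns e1, ..., e3.
Solving this 3x3 system gives c = (-4, -3, -2).
Check: -4e1 - 3e2 - 2e3 = (-13, -15, 12).

(-4, -3, -2)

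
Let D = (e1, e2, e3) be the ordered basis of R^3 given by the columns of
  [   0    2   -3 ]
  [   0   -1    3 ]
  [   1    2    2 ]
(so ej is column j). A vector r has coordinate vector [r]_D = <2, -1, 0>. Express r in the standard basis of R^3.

<-2, 1, 0>

The coordinates say r = 2e1 - e2 + 0·e3; adding the scaled basis vectors gives <-2, 1, 0>.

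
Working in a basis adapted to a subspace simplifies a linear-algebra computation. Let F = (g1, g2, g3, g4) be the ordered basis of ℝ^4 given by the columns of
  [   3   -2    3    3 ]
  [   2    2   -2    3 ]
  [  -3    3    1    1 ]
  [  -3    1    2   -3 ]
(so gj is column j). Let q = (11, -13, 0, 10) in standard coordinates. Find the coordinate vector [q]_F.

[q]_F is the unique c with M c = q, where M has columns g1, ..., g4.
Gaussian elimination on [M | q] yields c = (0, -1, 4, -1).
Check: 0·g1 - g2 + 4g3 - g4 = (11, -13, 0, 10).

(0, -1, 4, -1)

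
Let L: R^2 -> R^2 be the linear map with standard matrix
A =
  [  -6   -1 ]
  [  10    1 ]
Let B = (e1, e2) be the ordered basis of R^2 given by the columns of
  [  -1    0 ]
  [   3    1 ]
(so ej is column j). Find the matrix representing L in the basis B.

Let P have columns e1, e2. Then [L]_B = P^(-1) A P.
Here det P = -1, so P^(-1) is integer; computing A P first and then P^(-1)(A P) gives [[-3, 1], [2, -2]].

[[-3, 1], [2, -2]]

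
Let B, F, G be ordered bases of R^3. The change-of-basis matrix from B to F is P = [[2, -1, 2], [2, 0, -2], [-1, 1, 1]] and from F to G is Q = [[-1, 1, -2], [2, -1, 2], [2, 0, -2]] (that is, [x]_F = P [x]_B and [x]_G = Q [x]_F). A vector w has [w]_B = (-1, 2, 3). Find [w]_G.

Apply P to get F-coordinates (2, -8, 6), then Q to get G-coordinates.
The result is [w]_G = (-22, 24, -8).

(-22, 24, -8)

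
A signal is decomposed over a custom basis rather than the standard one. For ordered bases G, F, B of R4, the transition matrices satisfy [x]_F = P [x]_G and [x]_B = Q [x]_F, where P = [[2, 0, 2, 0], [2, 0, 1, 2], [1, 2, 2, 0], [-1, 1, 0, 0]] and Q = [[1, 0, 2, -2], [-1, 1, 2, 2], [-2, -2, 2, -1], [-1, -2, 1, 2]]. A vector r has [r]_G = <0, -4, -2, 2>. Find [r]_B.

<-20, -26, -16, -20>

Composing the changes, [r]_B = Q P [r]_G.
Q P = [[6, 2, 6, 0], [0, 6, 3, 2], [-5, 3, -2, -4], [-7, 4, -2, -4]]; applying this to <0, -4, -2, 2> gives <-20, -26, -16, -20>.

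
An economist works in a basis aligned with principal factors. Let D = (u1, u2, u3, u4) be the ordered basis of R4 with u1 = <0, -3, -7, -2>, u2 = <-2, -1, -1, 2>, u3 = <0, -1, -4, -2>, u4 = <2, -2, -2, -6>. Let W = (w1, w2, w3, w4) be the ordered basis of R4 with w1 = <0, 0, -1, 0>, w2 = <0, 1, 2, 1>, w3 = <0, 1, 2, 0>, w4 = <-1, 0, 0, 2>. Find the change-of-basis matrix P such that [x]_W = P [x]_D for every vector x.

Let M have columns uj and N have columns wj. Then for every x, N [x]_W = x = M [x]_D, so P = N^(-1) M.
Since det N = -1, N^(-1) has integer entries; multiplying gives P = [[1, -1, 2, -2], [-2, -2, -2, -2], [-1, 1, 1, 0], [0, 2, 0, -2]].

[[1, -1, 2, -2], [-2, -2, -2, -2], [-1, 1, 1, 0], [0, 2, 0, -2]]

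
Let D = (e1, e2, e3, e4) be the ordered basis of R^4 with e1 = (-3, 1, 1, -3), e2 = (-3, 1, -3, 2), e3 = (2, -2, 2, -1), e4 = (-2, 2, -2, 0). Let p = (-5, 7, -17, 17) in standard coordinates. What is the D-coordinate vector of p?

(-3, 2, -4, 0)

[p]_D is the unique c with M c = p, where M has columns e1, ..., e4.
Gaussian elimination on [M | p] yields c = (-3, 2, -4, 0).
Check: -3e1 + 2e2 - 4e3 + 0·e4 = (-5, 7, -17, 17).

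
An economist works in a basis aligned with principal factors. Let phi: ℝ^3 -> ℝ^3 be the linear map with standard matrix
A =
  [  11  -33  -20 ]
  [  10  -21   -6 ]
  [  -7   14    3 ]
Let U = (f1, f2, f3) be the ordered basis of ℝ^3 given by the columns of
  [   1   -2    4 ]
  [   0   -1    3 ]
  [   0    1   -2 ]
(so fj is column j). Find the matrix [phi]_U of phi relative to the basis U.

[[-3, -3, 1], [-1, -1, 2], [3, -2, -3]]

The j-th column of [phi]_U is [phi(fj)]_U.
phi(f1) = A f1 = (11, 10, -7) = -3f1 - f2 + 3f3, so column 1 is (-3, -1, 3).
Repeating for f2, f3 and assembling the columns gives [[-3, -3, 1], [-1, -1, 2], [3, -2, -3]].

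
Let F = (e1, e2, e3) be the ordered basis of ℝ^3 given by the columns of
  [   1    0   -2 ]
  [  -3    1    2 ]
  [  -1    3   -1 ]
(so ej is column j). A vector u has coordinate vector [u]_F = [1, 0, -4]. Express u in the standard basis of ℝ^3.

The coordinates say u = e1 + 0·e2 - 4e3; adding the scaled basis vectors gives [9, -11, 3].

[9, -11, 3]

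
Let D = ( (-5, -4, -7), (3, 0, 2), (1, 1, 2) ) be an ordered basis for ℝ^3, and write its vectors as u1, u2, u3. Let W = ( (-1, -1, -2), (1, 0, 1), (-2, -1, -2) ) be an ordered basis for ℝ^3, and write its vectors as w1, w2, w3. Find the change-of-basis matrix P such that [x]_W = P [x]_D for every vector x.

[[2, 1, -1], [1, 2, 0], [2, -1, 0]]

Take x = uj: its D-coordinates are the j-th standard unit vector, so P e_j — column j of P — equals [uj]_W.
u1 = 2w1 + w2 + 2w3, giving column 1 = (2, 1, 2); repeating for each j gives P = [[2, 1, -1], [1, 2, 0], [2, -1, 0]].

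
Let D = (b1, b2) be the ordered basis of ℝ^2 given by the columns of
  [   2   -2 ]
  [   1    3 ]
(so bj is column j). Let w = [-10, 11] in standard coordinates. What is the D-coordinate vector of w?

Write w = c_1 b1 + c_2 b2 and solve for the c_i.
System: 2c_1 - 2c_2 = -10, c_1 + 3c_2 = 11; solving gives c_1 = -1, c_2 = 4.
Check: -b1 + 4b2 = [-10, 11].

[-1, 4]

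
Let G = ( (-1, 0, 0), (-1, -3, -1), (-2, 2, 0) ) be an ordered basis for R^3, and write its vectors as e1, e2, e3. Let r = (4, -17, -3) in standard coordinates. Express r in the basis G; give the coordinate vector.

(1, 3, -4)

[r]_G is the unique c with M c = r, where M has columns e1, ..., e3.
Row-reducing the augmented matrix [M | r] gives c = (1, 3, -4).
Check: e1 + 3e2 - 4e3 = (4, -17, -3).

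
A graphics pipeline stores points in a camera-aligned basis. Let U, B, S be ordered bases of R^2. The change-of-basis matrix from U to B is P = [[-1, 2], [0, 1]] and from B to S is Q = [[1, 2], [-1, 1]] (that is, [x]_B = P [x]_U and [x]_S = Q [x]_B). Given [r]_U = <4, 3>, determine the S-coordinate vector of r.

First [r]_B = P [r]_U = <2, 3>.
Then [r]_S = Q [r]_B = <8, 1>.

<8, 1>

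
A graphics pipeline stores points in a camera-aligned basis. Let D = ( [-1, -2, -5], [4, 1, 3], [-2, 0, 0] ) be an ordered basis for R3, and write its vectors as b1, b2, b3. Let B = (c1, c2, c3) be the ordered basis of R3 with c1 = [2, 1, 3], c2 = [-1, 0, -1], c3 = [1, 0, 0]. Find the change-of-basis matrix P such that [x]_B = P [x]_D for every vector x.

[[-2, 1, 0], [-1, 0, 0], [2, 2, -2]]

Let M have columns bj and N have columns cj. Then for every x, N [x]_B = x = M [x]_D, so P = N^(-1) M.
Since det N = -1, N^(-1) has integer entries; multiplying gives P = [[-2, 1, 0], [-1, 0, 0], [2, 2, -2]].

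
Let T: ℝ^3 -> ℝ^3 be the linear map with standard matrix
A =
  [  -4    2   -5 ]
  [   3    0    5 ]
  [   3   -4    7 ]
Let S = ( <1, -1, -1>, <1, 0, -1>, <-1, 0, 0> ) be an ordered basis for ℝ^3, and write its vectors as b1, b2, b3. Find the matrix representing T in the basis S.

Let P have columns b1, ..., b3. Then [T]_S = P^(-1) A P.
Here det P = -1, so P^(-1) is integer; computing A P first and then P^(-1)(A P) gives [[2, 2, 3], [-2, 2, 0], [1, 3, -1]].

[[2, 2, 3], [-2, 2, 0], [1, 3, -1]]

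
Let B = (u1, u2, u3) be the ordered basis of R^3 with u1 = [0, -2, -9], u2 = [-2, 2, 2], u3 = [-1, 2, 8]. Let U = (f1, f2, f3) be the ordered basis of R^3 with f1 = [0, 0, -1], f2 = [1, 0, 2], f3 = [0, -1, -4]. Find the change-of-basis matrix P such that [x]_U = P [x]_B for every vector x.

[[1, 2, -2], [0, -2, -1], [2, -2, -2]]

Column j of P is [uj]_U, since P maps B-coordinates to U-coordinates.
Expressing u1 in U: u1 = f1 + 0·f2 + 2f3, so column 1 of P is [1, 0, 2].
Doing the same for each uj gives P = [[1, 2, -2], [0, -2, -1], [2, -2, -2]].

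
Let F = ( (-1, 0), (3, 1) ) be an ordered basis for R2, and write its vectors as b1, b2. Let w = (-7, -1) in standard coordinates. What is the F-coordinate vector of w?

(4, -1)

We seek scalars with c_1 b1 + c_2 b2 = w; equivalently solve M c = w where the columns of M are b1, b2.
System: -c_1 + 3c_2 = -7, 0c_1 + c_2 = -1; solving gives c_1 = 4, c_2 = -1.
Check: 4b1 - b2 = (-7, -1).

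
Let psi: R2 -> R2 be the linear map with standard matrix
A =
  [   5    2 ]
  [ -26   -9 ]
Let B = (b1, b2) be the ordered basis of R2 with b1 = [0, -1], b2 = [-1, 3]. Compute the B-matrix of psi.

[[-3, -2], [2, -1]]

Let P have columns b1, b2. Then [psi]_B = P^(-1) A P.
Here det P = -1, so P^(-1) is integer; computing A P first and then P^(-1)(A P) gives [[-3, -2], [2, -1]].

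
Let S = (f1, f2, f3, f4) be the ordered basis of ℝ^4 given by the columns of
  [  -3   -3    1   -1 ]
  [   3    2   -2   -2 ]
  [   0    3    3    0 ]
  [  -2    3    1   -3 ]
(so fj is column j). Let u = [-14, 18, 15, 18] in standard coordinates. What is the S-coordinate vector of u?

[2, 4, 1, -3]

We seek scalars with c_1 f1 + ... + c_4 f4 = u; equivalently solve M c = u where the columns of M are f1, ..., f4.
Gaussian elimination on [M | u] yields c = (2, 4, 1, -3).
Check: 2f1 + 4f2 + f3 - 3f4 = [-14, 18, 15, 18].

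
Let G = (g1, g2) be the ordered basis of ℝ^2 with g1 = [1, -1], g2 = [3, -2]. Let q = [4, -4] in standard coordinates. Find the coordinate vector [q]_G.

[4, 0]

We seek scalars with c_1 g1 + c_2 g2 = q; equivalently solve M c = q where the columns of M are g1, g2.
System: c_1 + 3c_2 = 4, -c_1 - 2c_2 = -4; solving gives c_1 = 4, c_2 = 0.
Check: 4g1 + 0·g2 = [4, -4].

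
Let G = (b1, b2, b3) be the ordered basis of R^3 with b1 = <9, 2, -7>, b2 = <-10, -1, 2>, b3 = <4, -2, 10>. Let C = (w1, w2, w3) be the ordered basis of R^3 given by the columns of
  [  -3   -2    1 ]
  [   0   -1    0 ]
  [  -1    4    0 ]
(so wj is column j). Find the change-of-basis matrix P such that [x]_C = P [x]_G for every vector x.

[[-1, 2, -2], [-2, 1, 2], [2, -2, 2]]

Let M have columns bj and N have columns wj. Then for every x, N [x]_C = x = M [x]_G, so P = N^(-1) M.
Since det N = -1, N^(-1) has integer entries; multiplying gives P = [[-1, 2, -2], [-2, 1, 2], [2, -2, 2]].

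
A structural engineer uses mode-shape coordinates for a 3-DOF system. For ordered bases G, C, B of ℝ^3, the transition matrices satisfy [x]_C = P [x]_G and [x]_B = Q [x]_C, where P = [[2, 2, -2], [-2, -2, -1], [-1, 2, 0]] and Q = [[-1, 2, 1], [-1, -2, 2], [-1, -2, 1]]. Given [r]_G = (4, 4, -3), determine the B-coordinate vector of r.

(-44, 12, 8)

Composing the changes, [r]_B = Q P [r]_G.
Q P = [[-7, -4, 0], [0, 6, 4], [1, 4, 4]]; applying this to (4, 4, -3) gives (-44, 12, 8).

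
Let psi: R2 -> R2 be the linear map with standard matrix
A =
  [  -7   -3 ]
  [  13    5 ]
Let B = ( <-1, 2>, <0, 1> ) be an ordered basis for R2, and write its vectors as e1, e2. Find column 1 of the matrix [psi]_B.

<-1, -1>

Column 1 of [psi]_B is the B-coordinate vector of psi(e1).
In standard coordinates psi(e1) = A e1 = <1, -3>.
Converting to B: <1, -3> = -e1 - e2, so the coordinate vector is <-1, -1>.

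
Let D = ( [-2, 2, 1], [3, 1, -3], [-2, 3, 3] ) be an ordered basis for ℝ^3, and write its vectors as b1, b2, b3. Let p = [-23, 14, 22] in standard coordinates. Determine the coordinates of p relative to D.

[p]_D is the unique c with M c = p, where M has columns b1, ..., b3.
Gaussian elimination on [M | p] yields c = (4, -3, 3).
Check: 4b1 - 3b2 + 3b3 = [-23, 14, 22].

[4, -3, 3]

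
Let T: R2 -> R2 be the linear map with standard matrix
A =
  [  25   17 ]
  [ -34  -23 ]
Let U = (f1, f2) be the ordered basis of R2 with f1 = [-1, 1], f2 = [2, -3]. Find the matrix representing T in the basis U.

Let P have columns f1, f2. Then [T]_U = P^(-1) A P.
Here det P = 1, so P^(-1) is integer; computing A P first and then P^(-1)(A P) gives [[2, 1], [-3, 0]].

[[2, 1], [-3, 0]]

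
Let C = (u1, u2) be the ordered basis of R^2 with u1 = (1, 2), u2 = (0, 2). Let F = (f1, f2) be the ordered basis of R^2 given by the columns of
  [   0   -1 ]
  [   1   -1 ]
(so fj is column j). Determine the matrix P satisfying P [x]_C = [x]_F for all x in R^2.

Take x = uj: its C-coordinates are the j-th standard unit vector, so P e_j — column j of P — equals [uj]_F.
u1 = f1 - f2, giving column 1 = (1, -1); repeating for each j gives P = [[1, 2], [-1, 0]].

[[1, 2], [-1, 0]]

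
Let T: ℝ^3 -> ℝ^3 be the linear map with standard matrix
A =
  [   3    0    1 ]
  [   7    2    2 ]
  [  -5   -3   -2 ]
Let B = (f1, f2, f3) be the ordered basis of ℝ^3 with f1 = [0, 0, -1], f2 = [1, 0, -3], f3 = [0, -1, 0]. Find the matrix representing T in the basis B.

Let P have columns f1, ..., f3. Then [T]_B = P^(-1) A P.
Here det P = 1, so P^(-1) is integer; computing A P first and then P^(-1)(A P) gives [[1, -1, -3], [-1, 0, 0], [2, -1, 2]].

[[1, -1, -3], [-1, 0, 0], [2, -1, 2]]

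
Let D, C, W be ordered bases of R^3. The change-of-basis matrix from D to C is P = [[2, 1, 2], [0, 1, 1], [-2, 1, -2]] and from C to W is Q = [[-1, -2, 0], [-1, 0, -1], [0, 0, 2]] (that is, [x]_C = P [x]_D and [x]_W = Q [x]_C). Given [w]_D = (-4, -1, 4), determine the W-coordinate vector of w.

Apply P to get C-coordinates (-1, 3, -1), then Q to get W-coordinates.
The result is [w]_W = (-5, 2, -2).

(-5, 2, -2)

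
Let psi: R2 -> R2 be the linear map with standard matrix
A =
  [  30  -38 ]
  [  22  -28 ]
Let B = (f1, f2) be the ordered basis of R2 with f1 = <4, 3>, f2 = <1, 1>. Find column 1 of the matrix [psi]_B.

Column 1 of [psi]_B is the B-coordinate vector of psi(f1).
In standard coordinates psi(f1) = A f1 = <6, 4>.
Converting to B: <6, 4> = 2f1 - 2f2, so the coordinate vector is <2, -2>.

<2, -2>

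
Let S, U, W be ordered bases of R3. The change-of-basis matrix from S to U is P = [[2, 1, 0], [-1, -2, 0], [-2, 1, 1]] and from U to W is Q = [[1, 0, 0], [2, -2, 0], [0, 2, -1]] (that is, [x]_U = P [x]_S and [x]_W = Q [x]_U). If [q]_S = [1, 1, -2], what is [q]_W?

[3, 12, -3]

First [q]_U = P [q]_S = [3, -3, -3].
Then [q]_W = Q [q]_U = [3, 12, -3].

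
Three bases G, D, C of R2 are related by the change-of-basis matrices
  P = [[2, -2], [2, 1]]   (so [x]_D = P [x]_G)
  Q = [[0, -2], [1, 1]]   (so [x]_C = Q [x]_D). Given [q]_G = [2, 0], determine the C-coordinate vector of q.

[-8, 8]

Composing the changes, [q]_C = Q P [q]_G.
Q P = [[-4, -2], [4, -1]]; applying this to [2, 0] gives [-8, 8].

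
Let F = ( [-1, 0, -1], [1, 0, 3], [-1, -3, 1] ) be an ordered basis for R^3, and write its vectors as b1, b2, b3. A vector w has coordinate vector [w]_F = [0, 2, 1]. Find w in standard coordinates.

[1, -3, 7]

w = M [w]_F, where M has columns b1, ..., b3.
Carrying out the matrix-vector product, w = [1, -3, 7].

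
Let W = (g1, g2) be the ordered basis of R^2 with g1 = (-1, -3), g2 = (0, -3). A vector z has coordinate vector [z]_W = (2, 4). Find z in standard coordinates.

By definition z = 2g1 + 4g2.
Summing componentwise gives (-2, -18).

(-2, -18)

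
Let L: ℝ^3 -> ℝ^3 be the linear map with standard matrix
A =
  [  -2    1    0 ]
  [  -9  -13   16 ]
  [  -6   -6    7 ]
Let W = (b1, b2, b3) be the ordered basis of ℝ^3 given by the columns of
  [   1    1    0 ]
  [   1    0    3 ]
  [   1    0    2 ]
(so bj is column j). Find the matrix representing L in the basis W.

The j-th column of [L]_W is [L(bj)]_W.
L(b1) = A b1 = [-1, -6, -5] = -3b1 + 2b2 - b3, so column 1 is [-3, 2, -1].
Repeating for b2, b3 and assembling the columns gives [[-3, 0, 2], [2, -2, 1], [-1, -3, -3]].

[[-3, 0, 2], [2, -2, 1], [-1, -3, -3]]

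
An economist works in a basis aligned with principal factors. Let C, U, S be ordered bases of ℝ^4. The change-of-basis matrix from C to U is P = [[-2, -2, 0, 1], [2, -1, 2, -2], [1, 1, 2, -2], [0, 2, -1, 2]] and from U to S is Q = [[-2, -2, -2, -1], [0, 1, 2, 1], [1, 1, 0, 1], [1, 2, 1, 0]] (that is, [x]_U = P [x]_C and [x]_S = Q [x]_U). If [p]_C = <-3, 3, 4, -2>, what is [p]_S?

<-24, 25, -1, 16>

Composing the changes, [p]_S = Q P [p]_C.
Q P = [[-2, 2, -7, 4], [4, 3, 5, -4], [0, -1, 1, 1], [3, -3, 6, -5]]; applying this to <-3, 3, 4, -2> gives <-24, 25, -1, 16>.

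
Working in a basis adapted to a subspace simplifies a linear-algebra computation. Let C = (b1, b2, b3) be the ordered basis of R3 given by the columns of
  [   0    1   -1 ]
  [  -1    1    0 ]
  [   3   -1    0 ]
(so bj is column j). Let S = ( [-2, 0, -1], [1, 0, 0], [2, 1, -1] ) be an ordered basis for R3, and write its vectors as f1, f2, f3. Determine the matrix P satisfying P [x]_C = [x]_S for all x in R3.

Column j of P is [bj]_S, since P maps C-coordinates to S-coordinates.
Expressing b1 in S: b1 = -2f1 - 2f2 - f3, so column 1 of P is [-2, -2, -1].
Doing the same for each bj gives P = [[-2, 0, 0], [-2, -1, -1], [-1, 1, 0]].

[[-2, 0, 0], [-2, -1, -1], [-1, 1, 0]]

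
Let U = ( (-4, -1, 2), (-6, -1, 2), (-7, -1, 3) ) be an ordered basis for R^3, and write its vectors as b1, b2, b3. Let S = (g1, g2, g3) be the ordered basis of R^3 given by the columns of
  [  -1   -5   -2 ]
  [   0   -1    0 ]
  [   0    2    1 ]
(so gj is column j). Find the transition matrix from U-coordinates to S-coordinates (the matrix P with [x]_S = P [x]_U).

[[-1, 1, 0], [1, 1, 1], [0, 0, 1]]

Take x = bj: its U-coordinates are the j-th standard unit vector, so P e_j — column j of P — equals [bj]_S.
b1 = -g1 + g2 + 0·g3, giving column 1 = (-1, 1, 0); repeating for each j gives P = [[-1, 1, 0], [1, 1, 1], [0, 0, 1]].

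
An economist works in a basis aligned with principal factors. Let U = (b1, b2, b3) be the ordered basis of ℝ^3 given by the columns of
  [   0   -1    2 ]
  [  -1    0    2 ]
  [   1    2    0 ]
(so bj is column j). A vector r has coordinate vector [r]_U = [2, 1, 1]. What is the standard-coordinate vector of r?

[1, 0, 4]

r = M [r]_U, where M has columns b1, ..., b3.
Carrying out the matrix-vector product, r = [1, 0, 4].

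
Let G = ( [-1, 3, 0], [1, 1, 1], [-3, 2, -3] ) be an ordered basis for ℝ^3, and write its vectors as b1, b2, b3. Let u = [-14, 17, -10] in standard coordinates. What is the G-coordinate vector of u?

[4, -1, 3]

Write u = c_1 b1 + ... + c_3 b3 and solve for the c_i.
Solving this 3x3 system gives c = (4, -1, 3).
Check: 4b1 - b2 + 3b3 = [-14, 17, -10].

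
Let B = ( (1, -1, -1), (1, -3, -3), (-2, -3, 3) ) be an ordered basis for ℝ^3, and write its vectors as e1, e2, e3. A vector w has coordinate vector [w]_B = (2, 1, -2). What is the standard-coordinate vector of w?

(7, 1, -11)

By definition w = 2e1 + e2 - 2e3.
Summing componentwise gives (7, 1, -11).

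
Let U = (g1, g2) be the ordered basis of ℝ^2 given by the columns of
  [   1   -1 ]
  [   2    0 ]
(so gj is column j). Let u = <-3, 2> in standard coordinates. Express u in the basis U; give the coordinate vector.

We seek scalars with c_1 g1 + c_2 g2 = u; equivalently solve M c = u where the columns of M are g1, g2.
System: c_1 - c_2 = -3, 2c_1 + 0c_2 = 2; solving gives c_1 = 1, c_2 = 4.
Check: g1 + 4g2 = <-3, 2>.

<1, 4>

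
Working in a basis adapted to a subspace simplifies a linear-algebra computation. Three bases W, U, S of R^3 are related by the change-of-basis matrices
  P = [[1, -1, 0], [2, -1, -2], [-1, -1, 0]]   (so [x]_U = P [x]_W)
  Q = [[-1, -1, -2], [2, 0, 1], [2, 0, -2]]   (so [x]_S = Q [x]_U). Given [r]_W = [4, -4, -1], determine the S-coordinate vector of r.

Composing the changes, [r]_S = Q P [r]_W.
Q P = [[-1, 4, 2], [1, -3, 0], [4, 0, 0]]; applying this to [4, -4, -1] gives [-22, 16, 16].

[-22, 16, 16]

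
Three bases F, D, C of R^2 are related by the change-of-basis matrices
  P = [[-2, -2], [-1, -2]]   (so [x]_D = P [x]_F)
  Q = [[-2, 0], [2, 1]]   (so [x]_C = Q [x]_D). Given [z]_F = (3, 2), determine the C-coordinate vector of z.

Composing the changes, [z]_C = Q P [z]_F.
Q P = [[4, 4], [-5, -6]]; applying this to (3, 2) gives (20, -27).

(20, -27)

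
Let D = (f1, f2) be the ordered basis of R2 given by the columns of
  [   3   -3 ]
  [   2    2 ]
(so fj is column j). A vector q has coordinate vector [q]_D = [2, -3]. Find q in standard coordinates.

q = M [q]_D, where M has columns f1, f2.
Carrying out the matrix-vector product, q = [15, -2].

[15, -2]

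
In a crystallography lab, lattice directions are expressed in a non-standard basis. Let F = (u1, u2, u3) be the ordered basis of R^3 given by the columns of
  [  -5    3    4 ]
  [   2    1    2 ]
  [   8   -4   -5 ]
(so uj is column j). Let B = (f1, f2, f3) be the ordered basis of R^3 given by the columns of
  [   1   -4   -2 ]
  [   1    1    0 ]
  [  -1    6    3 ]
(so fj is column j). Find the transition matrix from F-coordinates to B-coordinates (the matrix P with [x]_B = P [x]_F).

[[1, 1, 2], [1, 0, 0], [1, -1, -1]]

Column j of P is [uj]_B, since P maps F-coordinates to B-coordinates.
Expressing u1 in B: u1 = f1 + f2 + f3, so column 1 of P is <1, 1, 1>.
Doing the same for each uj gives P = [[1, 1, 2], [1, 0, 0], [1, -1, -1]].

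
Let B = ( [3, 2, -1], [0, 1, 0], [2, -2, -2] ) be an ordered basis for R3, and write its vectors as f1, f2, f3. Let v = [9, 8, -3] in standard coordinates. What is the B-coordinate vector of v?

[3, 2, 0]

Write v = c_1 f1 + ... + c_3 f3 and solve for the c_i.
Solving this 3x3 system gives c = (3, 2, 0).
Check: 3f1 + 2f2 + 0·f3 = [9, 8, -3].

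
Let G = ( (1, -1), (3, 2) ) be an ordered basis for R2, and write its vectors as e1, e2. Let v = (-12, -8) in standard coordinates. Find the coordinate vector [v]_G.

We seek scalars with c_1 e1 + c_2 e2 = v; equivalently solve M c = v where the columns of M are e1, e2.
System: c_1 + 3c_2 = -12, -c_1 + 2c_2 = -8; solving gives c_1 = 0, c_2 = -4.
Check: 0·e1 - 4e2 = (-12, -8).

(0, -4)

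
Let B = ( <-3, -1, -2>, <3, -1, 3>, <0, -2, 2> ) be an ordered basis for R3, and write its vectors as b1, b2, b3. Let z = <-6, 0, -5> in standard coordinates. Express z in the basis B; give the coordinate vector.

<1, -1, 0>

[z]_B is the unique c with M c = z, where M has columns b1, ..., b3.
Solving this 3x3 system gives c = (1, -1, 0).
Check: b1 - b2 + 0·b3 = <-6, 0, -5>.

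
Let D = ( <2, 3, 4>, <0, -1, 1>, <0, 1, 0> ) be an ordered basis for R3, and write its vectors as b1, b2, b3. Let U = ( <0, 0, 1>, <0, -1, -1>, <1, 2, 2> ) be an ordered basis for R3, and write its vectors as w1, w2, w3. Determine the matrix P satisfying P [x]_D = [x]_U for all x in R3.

Column j of P is [bj]_U, since P maps D-coordinates to U-coordinates.
Expressing b1 in U: b1 = w1 + w2 + 2w3, so column 1 of P is <1, 1, 2>.
Doing the same for each bj gives P = [[1, 2, -1], [1, 1, -1], [2, 0, 0]].

[[1, 2, -1], [1, 1, -1], [2, 0, 0]]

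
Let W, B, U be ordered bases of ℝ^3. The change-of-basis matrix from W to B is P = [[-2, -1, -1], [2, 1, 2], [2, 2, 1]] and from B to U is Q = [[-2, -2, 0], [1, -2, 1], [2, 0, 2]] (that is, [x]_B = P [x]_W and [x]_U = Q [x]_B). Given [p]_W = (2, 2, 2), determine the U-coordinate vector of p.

(-4, -18, 4)

First [p]_B = P [p]_W = (-8, 10, 10).
Then [p]_U = Q [p]_B = (-4, -18, 4).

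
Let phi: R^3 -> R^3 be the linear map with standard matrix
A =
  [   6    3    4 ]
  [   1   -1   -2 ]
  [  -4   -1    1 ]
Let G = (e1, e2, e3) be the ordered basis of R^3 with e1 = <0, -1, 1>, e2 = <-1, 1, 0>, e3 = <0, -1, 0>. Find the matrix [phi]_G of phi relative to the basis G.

[[2, 3, 1], [-1, 3, 3], [-2, 2, 1]]

The j-th column of [phi]_G is [phi(ej)]_G.
phi(e1) = A e1 = <1, -1, 2> = 2e1 - e2 - 2e3, so column 1 is <2, -1, -2>.
Repeating for e2, e3 and assembling the columns gives [[2, 3, 1], [-1, 3, 3], [-2, 2, 1]].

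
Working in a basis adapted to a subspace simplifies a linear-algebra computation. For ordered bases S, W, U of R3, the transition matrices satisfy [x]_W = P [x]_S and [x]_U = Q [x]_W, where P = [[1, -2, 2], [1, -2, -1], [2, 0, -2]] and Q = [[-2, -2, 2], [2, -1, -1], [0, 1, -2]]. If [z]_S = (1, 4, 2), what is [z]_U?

(20, 5, -5)

First [z]_W = P [z]_S = (-3, -9, -2).
Then [z]_U = Q [z]_W = (20, 5, -5).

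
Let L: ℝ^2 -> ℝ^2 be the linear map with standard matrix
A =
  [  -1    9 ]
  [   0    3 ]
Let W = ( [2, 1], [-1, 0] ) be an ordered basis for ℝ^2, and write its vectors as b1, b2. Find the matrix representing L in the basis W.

[[3, 0], [-1, -1]]

The j-th column of [L]_W is [L(bj)]_W.
L(b1) = A b1 = [7, 3] = 3b1 - b2, so column 1 is [3, -1].
Repeating for b2 and assembling the columns gives [[3, 0], [-1, -1]].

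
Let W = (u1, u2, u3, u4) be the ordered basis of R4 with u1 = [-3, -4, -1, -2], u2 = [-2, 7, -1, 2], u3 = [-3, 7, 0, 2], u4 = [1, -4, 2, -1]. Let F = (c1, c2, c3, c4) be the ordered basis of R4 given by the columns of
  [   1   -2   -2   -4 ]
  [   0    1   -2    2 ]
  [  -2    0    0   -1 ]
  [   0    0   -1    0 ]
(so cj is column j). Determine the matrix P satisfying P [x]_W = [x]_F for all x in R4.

Take x = uj: its W-coordinates are the j-th standard unit vector, so P e_j — column j of P — equals [uj]_F.
u1 = c1 + 2c2 + 2c3 - c4, giving column 1 = [1, 2, 2, -1]; repeating for each j gives P = [[1, 0, -1, -1], [2, 1, -1, -2], [2, -2, -2, 1], [-1, 1, 2, 0]].

[[1, 0, -1, -1], [2, 1, -1, -2], [2, -2, -2, 1], [-1, 1, 2, 0]]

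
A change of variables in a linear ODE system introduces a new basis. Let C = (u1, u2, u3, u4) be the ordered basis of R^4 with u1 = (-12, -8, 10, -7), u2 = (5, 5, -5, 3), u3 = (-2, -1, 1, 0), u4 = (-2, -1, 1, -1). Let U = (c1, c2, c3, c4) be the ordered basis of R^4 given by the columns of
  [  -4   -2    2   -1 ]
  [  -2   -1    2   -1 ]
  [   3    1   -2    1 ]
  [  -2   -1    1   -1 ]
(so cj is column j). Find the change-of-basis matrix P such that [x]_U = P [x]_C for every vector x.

[[2, 0, 0, 0], [0, 0, 1, 1], [-1, 2, -1, 0], [2, -1, -2, 0]]

Column j of P is [uj]_U, since P maps C-coordinates to U-coordinates.
Expressing u1 in U: u1 = 2c1 + 0·c2 - c3 + 2c4, so column 1 of P is (2, 0, -1, 2).
Doing the same for each uj gives P = [[2, 0, 0, 0], [0, 0, 1, 1], [-1, 2, -1, 0], [2, -1, -2, 0]].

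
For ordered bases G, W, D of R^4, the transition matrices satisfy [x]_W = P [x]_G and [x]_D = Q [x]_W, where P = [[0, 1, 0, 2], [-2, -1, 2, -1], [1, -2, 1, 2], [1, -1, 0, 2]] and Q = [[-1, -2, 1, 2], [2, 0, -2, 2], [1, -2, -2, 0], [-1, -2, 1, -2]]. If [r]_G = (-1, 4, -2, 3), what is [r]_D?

(5, 32, 38, 1)

Composing the changes, [r]_D = Q P [r]_G.
Q P = [[7, -3, -3, 6], [0, 4, -2, 4], [2, 7, -6, 0], [3, 1, -3, -2]]; applying this to (-1, 4, -2, 3) gives (5, 32, 38, 1).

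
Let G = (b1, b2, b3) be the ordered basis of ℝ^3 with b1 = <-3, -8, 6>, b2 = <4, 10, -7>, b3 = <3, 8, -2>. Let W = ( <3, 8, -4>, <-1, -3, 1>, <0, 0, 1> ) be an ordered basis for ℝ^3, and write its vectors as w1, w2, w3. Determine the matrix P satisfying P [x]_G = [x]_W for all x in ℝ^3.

[[-1, 2, 1], [0, 2, 0], [2, -1, 2]]

Column j of P is [bj]_W, since P maps G-coordinates to W-coordinates.
Expressing b1 in W: b1 = -w1 + 0·w2 + 2w3, so column 1 of P is <-1, 0, 2>.
Doing the same for each bj gives P = [[-1, 2, 1], [0, 2, 0], [2, -1, 2]].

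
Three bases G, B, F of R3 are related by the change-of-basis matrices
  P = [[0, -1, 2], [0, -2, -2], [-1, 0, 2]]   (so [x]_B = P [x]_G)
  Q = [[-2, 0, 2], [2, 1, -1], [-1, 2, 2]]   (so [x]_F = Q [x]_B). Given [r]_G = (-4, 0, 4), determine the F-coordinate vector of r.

(8, -4, 0)

Apply P to get B-coordinates (8, -8, 12), then Q to get F-coordinates.
The result is [r]_F = (8, -4, 0).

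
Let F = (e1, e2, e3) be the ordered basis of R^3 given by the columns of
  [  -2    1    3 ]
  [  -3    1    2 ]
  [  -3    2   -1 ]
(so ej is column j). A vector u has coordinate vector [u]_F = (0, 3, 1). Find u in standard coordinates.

By definition u = 0·e1 + 3e2 + e3.
Summing componentwise gives (6, 5, 5).

(6, 5, 5)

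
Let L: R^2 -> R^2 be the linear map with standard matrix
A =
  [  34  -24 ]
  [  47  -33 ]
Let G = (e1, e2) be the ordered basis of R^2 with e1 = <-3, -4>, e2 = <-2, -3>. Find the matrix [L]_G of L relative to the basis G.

Let P have columns e1, e2. Then [L]_G = P^(-1) A P.
Here det P = 1, so P^(-1) is integer; computing A P first and then P^(-1)(A P) gives [[0, -2], [3, 1]].

[[0, -2], [3, 1]]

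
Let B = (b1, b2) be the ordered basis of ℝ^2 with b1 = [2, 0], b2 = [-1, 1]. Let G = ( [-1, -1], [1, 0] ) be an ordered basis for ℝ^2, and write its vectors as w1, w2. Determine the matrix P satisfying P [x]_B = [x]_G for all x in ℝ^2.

Column j of P is [bj]_G, since P maps B-coordinates to G-coordinates.
Expressing b1 in G: b1 = 0·w1 + 2w2, so column 1 of P is [0, 2].
Doing the same for each bj gives P = [[0, -1], [2, -2]].

[[0, -1], [2, -2]]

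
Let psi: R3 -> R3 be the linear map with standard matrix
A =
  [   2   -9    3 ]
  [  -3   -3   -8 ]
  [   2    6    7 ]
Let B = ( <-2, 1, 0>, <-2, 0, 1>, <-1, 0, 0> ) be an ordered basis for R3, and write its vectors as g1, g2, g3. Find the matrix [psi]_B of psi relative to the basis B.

With P the matrix whose columns are g1, ..., g3, [psi]_B = P^(-1) A P.
Column by column: psi(g1) = A g1 = <-13, 3, 2>; its B-coordinates <3, 2, 3> give column 1.
Continuing for each basis vector yields [psi]_B = [[3, -2, 3], [2, 3, -2], [3, -1, 0]].

[[3, -2, 3], [2, 3, -2], [3, -1, 0]]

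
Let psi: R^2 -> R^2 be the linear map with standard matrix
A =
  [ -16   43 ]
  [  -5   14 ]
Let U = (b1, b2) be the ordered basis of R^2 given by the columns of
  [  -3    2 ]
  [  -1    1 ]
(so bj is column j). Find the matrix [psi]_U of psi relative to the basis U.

With P the matrix whose columns are b1, b2, [psi]_U = P^(-1) A P.
Column by column: psi(b1) = A b1 = [5, 1]; its U-coordinates [-3, -2] give column 1.
Continuing for each basis vector yields [psi]_U = [[-3, -3], [-2, 1]].

[[-3, -3], [-2, 1]]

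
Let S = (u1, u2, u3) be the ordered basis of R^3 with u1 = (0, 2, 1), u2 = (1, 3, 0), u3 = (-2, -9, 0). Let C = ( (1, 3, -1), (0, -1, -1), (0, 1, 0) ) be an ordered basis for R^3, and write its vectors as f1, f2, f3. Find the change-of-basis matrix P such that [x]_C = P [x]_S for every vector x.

Let M have columns uj and N have columns fj. Then for every x, N [x]_C = x = M [x]_S, so P = N^(-1) M.
Since det N = 1, N^(-1) has integer entries; multiplying gives P = [[0, 1, -2], [-1, -1, 2], [1, -1, -1]].

[[0, 1, -2], [-1, -1, 2], [1, -1, -1]]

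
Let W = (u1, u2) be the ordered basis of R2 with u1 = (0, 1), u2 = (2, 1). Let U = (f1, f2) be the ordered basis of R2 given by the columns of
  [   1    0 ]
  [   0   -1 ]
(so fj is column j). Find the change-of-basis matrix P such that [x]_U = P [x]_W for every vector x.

Let M have columns uj and N have columns fj. Then for every x, N [x]_U = x = M [x]_W, so P = N^(-1) M.
Since det N = -1, N^(-1) has integer entries; multiplying gives P = [[0, 2], [-1, -1]].

[[0, 2], [-1, -1]]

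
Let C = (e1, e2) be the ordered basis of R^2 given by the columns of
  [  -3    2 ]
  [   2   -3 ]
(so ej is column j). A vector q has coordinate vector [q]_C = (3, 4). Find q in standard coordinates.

(-1, -6)

The coordinates say q = 3e1 + 4e2; adding the scaled basis vectors gives (-1, -6).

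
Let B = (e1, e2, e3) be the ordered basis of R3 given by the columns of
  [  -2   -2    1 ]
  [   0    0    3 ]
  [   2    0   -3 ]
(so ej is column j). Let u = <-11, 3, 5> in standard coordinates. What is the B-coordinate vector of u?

Write u = c_1 e1 + ... + c_3 e3 and solve for the c_i.
Solving this 3x3 system gives c = (4, 2, 1).
Check: 4e1 + 2e2 + e3 = <-11, 3, 5>.

<4, 2, 1>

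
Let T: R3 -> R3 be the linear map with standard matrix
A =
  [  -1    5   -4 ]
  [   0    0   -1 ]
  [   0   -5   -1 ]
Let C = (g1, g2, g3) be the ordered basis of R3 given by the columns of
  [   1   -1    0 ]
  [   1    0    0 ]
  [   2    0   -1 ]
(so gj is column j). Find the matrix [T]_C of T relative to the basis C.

With P the matrix whose columns are g1, ..., g3, [T]_C = P^(-1) A P.
Column by column: T(g1) = A g1 = [-4, -2, -7]; its C-coordinates [-2, 2, 3] give column 1.
Continuing for each basis vector yields [T]_C = [[-2, 0, 1], [2, -1, -3], [3, 0, 1]].

[[-2, 0, 1], [2, -1, -3], [3, 0, 1]]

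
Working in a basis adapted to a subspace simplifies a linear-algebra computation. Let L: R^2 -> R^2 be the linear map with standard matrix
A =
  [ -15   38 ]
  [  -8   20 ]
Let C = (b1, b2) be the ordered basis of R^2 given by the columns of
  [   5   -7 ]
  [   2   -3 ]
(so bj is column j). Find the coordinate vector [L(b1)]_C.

Column 1 of [L]_C is the C-coordinate vector of L(b1).
In standard coordinates L(b1) = A b1 = <1, 0>.
Converting to C: <1, 0> = 3b1 + 2b2, so the coordinate vector is <3, 2>.

<3, 2>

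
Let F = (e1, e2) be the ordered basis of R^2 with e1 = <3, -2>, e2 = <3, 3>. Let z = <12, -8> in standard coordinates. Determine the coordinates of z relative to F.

<4, 0>

We seek scalars with c_1 e1 + c_2 e2 = z; equivalently solve M c = z where the columns of M are e1, e2.
System: 3c_1 + 3c_2 = 12, -2c_1 + 3c_2 = -8; solving gives c_1 = 4, c_2 = 0.
Check: 4e1 + 0·e2 = <12, -8>.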